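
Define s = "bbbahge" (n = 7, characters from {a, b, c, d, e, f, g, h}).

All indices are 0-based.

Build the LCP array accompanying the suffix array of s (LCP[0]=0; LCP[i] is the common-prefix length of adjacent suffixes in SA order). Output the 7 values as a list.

[0, 0, 1, 2, 0, 0, 0]

rank→(start, suffix):
  0 → (3, 'ahge')
  1 → (2, 'bahge')
  2 → (1, 'bbahge')
  3 → (0, 'bbbahge')
  4 → (6, 'e')
  5 → (5, 'ge')
  6 → (4, 'hge')

SA = [3, 2, 1, 0, 6, 5, 4]
[i] adj suffixes → lcp
  [1] 3/2 → 0 ('')
  [2] 2/1 → 1 ('b')
  [3] 1/0 → 2 ('bb')
  [4] 0/6 → 0 ('')
  [5] 6/5 → 0 ('')
  [6] 5/4 → 0 ('')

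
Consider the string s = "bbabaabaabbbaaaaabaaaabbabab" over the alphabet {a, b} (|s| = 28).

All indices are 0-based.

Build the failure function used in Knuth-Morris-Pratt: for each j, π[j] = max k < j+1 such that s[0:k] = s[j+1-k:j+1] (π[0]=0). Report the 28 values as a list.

[0, 1, 0, 1, 0, 0, 1, 0, 0, 1, 2, 2, 3, 0, 0, 0, 0, 1, 0, 0, 0, 0, 1, 2, 3, 4, 5, 1]

π[0] = 0
j=1 s[j]='b': π[1]=1 (border 'b')
j=2 s[j]='a': k: 1→0; π[2]=0 (border '')
j=3 s[j]='b': π[3]=1 (border 'b')
j=4 s[j]='a': k: 1→0; π[4]=0 (border '')
j=5 s[j]='a': π[5]=0 (border '')
j=6 s[j]='b': π[6]=1 (border 'b')
j=7 s[j]='a': k: 1→0; π[7]=0 (border '')
j=8 s[j]='a': π[8]=0 (border '')
j=9 s[j]='b': π[9]=1 (border 'b')
j=10 s[j]='b': π[10]=2 (border 'bb')
j=11 s[j]='b': k: 2→1; π[11]=2 (border 'bb')
j=12 s[j]='a': π[12]=3 (border 'bba')
j=13 s[j]='a': k: 3→0; π[13]=0 (border '')
j=14 s[j]='a': π[14]=0 (border '')
j=15 s[j]='a': π[15]=0 (border '')
j=16 s[j]='a': π[16]=0 (border '')
j=17 s[j]='b': π[17]=1 (border 'b')
j=18 s[j]='a': k: 1→0; π[18]=0 (border '')
j=19 s[j]='a': π[19]=0 (border '')
j=20 s[j]='a': π[20]=0 (border '')
j=21 s[j]='a': π[21]=0 (border '')
j=22 s[j]='b': π[22]=1 (border 'b')
j=23 s[j]='b': π[23]=2 (border 'bb')
j=24 s[j]='a': π[24]=3 (border 'bba')
j=25 s[j]='b': π[25]=4 (border 'bbab')
j=26 s[j]='a': π[26]=5 (border 'bbaba')
j=27 s[j]='b': k: 5→0; π[27]=1 (border 'b')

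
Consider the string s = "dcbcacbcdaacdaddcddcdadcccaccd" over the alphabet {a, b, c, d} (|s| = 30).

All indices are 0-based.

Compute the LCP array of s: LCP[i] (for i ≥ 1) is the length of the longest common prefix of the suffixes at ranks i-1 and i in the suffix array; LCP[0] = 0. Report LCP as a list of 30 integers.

rank | idx | suffix
   0 |   9 | aacdaddcddcdadcccaccd
   1 |   4 | acbcdaacdaddcddcdadcccaccd
   2 |  26 | accd
   3 |  10 | acdaddcddcdadcccaccd
   4 |  21 | adcccaccd
   5 |  13 | addcddcdadcccaccd
   6 |   2 | bcacbcdaacdaddcddcdadcccaccd
   7 |   6 | bcdaacdaddcddcdadcccaccd
   8 |   3 | cacbcdaacdaddcddcdadcccaccd
   9 |  25 | caccd
  10 |   1 | cbcacbcdaacdaddcddcdadcccaccd
  11 |   5 | cbcdaacdaddcddcdadcccaccd
  12 |  24 | ccaccd
  13 |  23 | cccaccd
  14 |  27 | ccd
  15 |  28 | cd
  16 |   7 | cdaacdaddcddcdadcccaccd
  17 |  19 | cdadcccaccd
  18 |  11 | cdaddcddcdadcccaccd
  19 |  16 | cddcdadcccaccd
  20 |  29 | d
  21 |   8 | daacdaddcddcdadcccaccd
  22 |  20 | dadcccaccd
  23 |  12 | daddcddcdadcccaccd
  24 |   0 | dcbcacbcdaacdaddcddcdadcccaccd
  25 |  22 | dcccaccd
  26 |  18 | dcdadcccaccd
  27 |  15 | dcddcdadcccaccd
  28 |  17 | ddcdadcccaccd
  29 |  14 | ddcddcdadcccaccd

SA = [9, 4, 26, 10, 21, 13, 2, 6, 3, 25, 1, 5, 24, 23, 27, 28, 7, 19, 11, 16, 29, 8, 20, 12, 0, 22, 18, 15, 17, 14]
i: (SA[i-1],SA[i]) lcp shared
  1: (9,4) 1 'a'
  2: (4,26) 2 'ac'
  3: (26,10) 2 'ac'
  4: (10,21) 1 'a'
  5: (21,13) 2 'ad'
  6: (13,2) 0 ''
  7: (2,6) 2 'bc'
  8: (6,3) 0 ''
  9: (3,25) 3 'cac'
  10: (25,1) 1 'c'
  11: (1,5) 3 'cbc'
  12: (5,24) 1 'c'
  13: (24,23) 2 'cc'
  14: (23,27) 2 'cc'
  15: (27,28) 1 'c'
  16: (28,7) 2 'cd'
  17: (7,19) 3 'cda'
  18: (19,11) 4 'cdad'
  19: (11,16) 2 'cd'
  20: (16,29) 0 ''
  21: (29,8) 1 'd'
  22: (8,20) 2 'da'
  23: (20,12) 3 'dad'
  24: (12,0) 1 'd'
  25: (0,22) 2 'dc'
  26: (22,18) 2 'dc'
  27: (18,15) 3 'dcd'
  28: (15,17) 1 'd'
  29: (17,14) 4 'ddcd'

[0, 1, 2, 2, 1, 2, 0, 2, 0, 3, 1, 3, 1, 2, 2, 1, 2, 3, 4, 2, 0, 1, 2, 3, 1, 2, 2, 3, 1, 4]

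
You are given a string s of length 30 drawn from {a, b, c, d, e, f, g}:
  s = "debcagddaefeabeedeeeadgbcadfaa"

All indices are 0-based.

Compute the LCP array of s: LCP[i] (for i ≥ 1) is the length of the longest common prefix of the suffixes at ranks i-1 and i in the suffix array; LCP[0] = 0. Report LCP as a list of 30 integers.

[0, 1, 1, 1, 2, 1, 1, 0, 3, 1, 0, 2, 0, 1, 1, 2, 1, 1, 0, 2, 1, 1, 1, 2, 2, 1, 0, 1, 0, 1]

sorted suffixes:
  #0 SA[0]=29  'a'
  #1 SA[1]=28  'aa'
  #2 SA[2]=12  'abeedeeeadgbcadfaa'
  #3 SA[3]=25  'adfaa'
  #4 SA[4]=20  'adgbcadfaa'
  #5 SA[5]=8  'aefeabeedeeeadgbcadfaa'
  #6 SA[6]=4  'agddaefeabeedeeeadgbcadfaa'
  #7 SA[7]=23  'bcadfaa'
  #8 SA[8]=2  'bcagddaefeabeedeeeadgbcadfaa'
  #9 SA[9]=13  'beedeeeadgbcadfaa'
  #10 SA[10]=24  'cadfaa'
  #11 SA[11]=3  'cagddaefeabeedeeeadgbcadfaa'
  #12 SA[12]=7  'daefeabeedeeeadgbcadfaa'
  #13 SA[13]=6  'ddaefeabeedeeeadgbcadfaa'
  #14 SA[14]=0  'debcagddaefeabeedeeeadgbcadfaa'
  #15 SA[15]=16  'deeeadgbcadfaa'
  #16 SA[16]=26  'dfaa'
  #17 SA[17]=21  'dgbcadfaa'
  #18 SA[18]=11  'eabeedeeeadgbcadfaa'
  #19 SA[19]=19  'eadgbcadfaa'
  #20 SA[20]=1  'ebcagddaefeabeedeeeadgbcadfaa'
  #21 SA[21]=15  'edeeeadgbcadfaa'
  #22 SA[22]=18  'eeadgbcadfaa'
  #23 SA[23]=14  'eedeeeadgbcadfaa'
  #24 SA[24]=17  'eeeadgbcadfaa'
  #25 SA[25]=9  'efeabeedeeeadgbcadfaa'
  #26 SA[26]=27  'faa'
  #27 SA[27]=10  'feabeedeeeadgbcadfaa'
  #28 SA[28]=22  'gbcadfaa'
  #29 SA[29]=5  'gddaefeabeedeeeadgbcadfaa'

SA = [29, 28, 12, 25, 20, 8, 4, 23, 2, 13, 24, 3, 7, 6, 0, 16, 26, 21, 11, 19, 1, 15, 18, 14, 17, 9, 27, 10, 22, 5]
[i] adj suffixes → lcp
  [1] 29/28 → 1 ('a')
  [2] 28/12 → 1 ('a')
  [3] 12/25 → 1 ('a')
  [4] 25/20 → 2 ('ad')
  [5] 20/8 → 1 ('a')
  [6] 8/4 → 1 ('a')
  [7] 4/23 → 0 ('')
  [8] 23/2 → 3 ('bca')
  [9] 2/13 → 1 ('b')
  [10] 13/24 → 0 ('')
  [11] 24/3 → 2 ('ca')
  [12] 3/7 → 0 ('')
  [13] 7/6 → 1 ('d')
  [14] 6/0 → 1 ('d')
  [15] 0/16 → 2 ('de')
  [16] 16/26 → 1 ('d')
  [17] 26/21 → 1 ('d')
  [18] 21/11 → 0 ('')
  [19] 11/19 → 2 ('ea')
  [20] 19/1 → 1 ('e')
  [21] 1/15 → 1 ('e')
  [22] 15/18 → 1 ('e')
  [23] 18/14 → 2 ('ee')
  [24] 14/17 → 2 ('ee')
  [25] 17/9 → 1 ('e')
  [26] 9/27 → 0 ('')
  [27] 27/10 → 1 ('f')
  [28] 10/22 → 0 ('')
  [29] 22/5 → 1 ('g')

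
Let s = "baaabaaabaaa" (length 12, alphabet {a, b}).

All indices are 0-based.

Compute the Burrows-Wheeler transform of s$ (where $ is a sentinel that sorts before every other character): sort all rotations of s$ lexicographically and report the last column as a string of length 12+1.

rank  rotation       last
    0  $baaabaaabaaa  a
    1  a$baaabaaabaa  a
    2  aa$baaabaaaba  a
    3  aaa$baaabaaab  b
    4  aaabaaa$baaab  b
    5  aaabaaabaaa$b  b
    6  aabaaa$baaaba  a
    7  aabaaabaaa$ba  a
    8  abaaa$baaabaa  a
    9  abaaabaaa$baa  a
   10  baaa$baaabaaa  a
   11  baaabaaa$baaa  a
   12  baaabaaabaaa$  $

aaabbbaaaaaa$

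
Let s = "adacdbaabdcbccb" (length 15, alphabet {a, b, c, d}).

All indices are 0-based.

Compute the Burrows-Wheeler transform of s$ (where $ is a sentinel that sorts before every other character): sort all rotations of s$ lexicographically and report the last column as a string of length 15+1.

bbad$cdcacdbaacb

rank  rotation          last
    0  $adacdbaabdcbccb  b
    1  aabdcbccb$adacdb  b
    2  abdcbccb$adacdba  a
    3  acdbaabdcbccb$ad  d
    4  adacdbaabdcbccb$  $
    5  b$adacdbaabdcbcc  c
    6  baabdcbccb$adacd  d
    7  bccb$adacdbaabdc  c
    8  bdcbccb$adacdbaa  a
    9  cb$adacdbaabdcbc  c
   10  cbccb$adacdbaabd  d
   11  ccb$adacdbaabdcb  b
   12  cdbaabdcbccb$ada  a
   13  dacdbaabdcbccb$a  a
   14  dbaabdcbccb$adac  c
   15  dcbccb$adacdbaab  b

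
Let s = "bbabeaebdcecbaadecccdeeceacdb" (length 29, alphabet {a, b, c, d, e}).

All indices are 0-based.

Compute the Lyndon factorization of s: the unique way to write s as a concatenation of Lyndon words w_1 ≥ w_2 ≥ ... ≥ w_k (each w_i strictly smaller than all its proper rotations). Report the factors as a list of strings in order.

emit factor 1: 'b' (i=0, period=1)
emit factor 2: 'b' (i=1, period=1)
emit factor 3: 'abeaebdcecb' (i=2, period=11)
emit factor 4: 'aadecccdeeceacdb' (i=13, period=16)

["b", "b", "abeaebdcecb", "aadecccdeeceacdb"]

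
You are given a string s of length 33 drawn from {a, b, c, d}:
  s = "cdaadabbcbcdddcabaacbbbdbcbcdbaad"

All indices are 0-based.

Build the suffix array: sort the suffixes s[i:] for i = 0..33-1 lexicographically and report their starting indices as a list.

rank | idx | suffix
   0 |  17 | aacbbbdbcbcdbaad
   1 |  30 | aad
   2 |   2 | aadabbcbcdddcabaacbbbdbcbcdbaad
   3 |  15 | abaacbbbdbcbcdbaad
   4 |   5 | abbcbcdddcabaacbbbdbcbcdbaad
   5 |  18 | acbbbdbcbcdbaad
   6 |  31 | ad
   7 |   3 | adabbcbcdddcabaacbbbdbcbcdbaad
   8 |  16 | baacbbbdbcbcdbaad
   9 |  29 | baad
  10 |  20 | bbbdbcbcdbaad
  11 |   6 | bbcbcdddcabaacbbbdbcbcdbaad
  12 |  21 | bbdbcbcdbaad
  13 |  24 | bcbcdbaad
  14 |   7 | bcbcdddcabaacbbbdbcbcdbaad
  15 |  26 | bcdbaad
  16 |   9 | bcdddcabaacbbbdbcbcdbaad
  17 |  22 | bdbcbcdbaad
  18 |  14 | cabaacbbbdbcbcdbaad
  19 |  19 | cbbbdbcbcdbaad
  20 |  25 | cbcdbaad
  21 |   8 | cbcdddcabaacbbbdbcbcdbaad
  22 |   0 | cdaadabbcbcdddcabaacbbbdbcbcdbaad
  23 |  27 | cdbaad
  24 |  10 | cdddcabaacbbbdbcbcdbaad
  25 |  32 | d
  26 |   1 | daadabbcbcdddcabaacbbbdbcbcdbaad
  27 |   4 | dabbcbcdddcabaacbbbdbcbcdbaad
  28 |  28 | dbaad
  29 |  23 | dbcbcdbaad
  30 |  13 | dcabaacbbbdbcbcdbaad
  31 |  12 | ddcabaacbbbdbcbcdbaad
  32 |  11 | dddcabaacbbbdbcbcdbaad

[17, 30, 2, 15, 5, 18, 31, 3, 16, 29, 20, 6, 21, 24, 7, 26, 9, 22, 14, 19, 25, 8, 0, 27, 10, 32, 1, 4, 28, 23, 13, 12, 11]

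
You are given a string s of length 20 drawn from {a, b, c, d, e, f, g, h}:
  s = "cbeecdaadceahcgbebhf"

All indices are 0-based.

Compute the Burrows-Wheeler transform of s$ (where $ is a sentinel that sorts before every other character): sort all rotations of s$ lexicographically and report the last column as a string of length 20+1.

rank  rotation               last
    0  $cbeecdaadceahcgbebhf  f
    1  aadceahcgbebhf$cbeecd  d
    2  adceahcgbebhf$cbeecda  a
    3  ahcgbebhf$cbeecdaadce  e
    4  bebhf$cbeecdaadceahcg  g
    5  beecdaadceahcgbebhf$c  c
    6  bhf$cbeecdaadceahcgbe  e
    7  cbeecdaadceahcgbebhf$  $
    8  cdaadceahcgbebhf$cbee  e
    9  ceahcgbebhf$cbeecdaad  d
   10  cgbebhf$cbeecdaadceah  h
   11  daadceahcgbebhf$cbeec  c
   12  dceahcgbebhf$cbeecdaa  a
   13  eahcgbebhf$cbeecdaadc  c
   14  ebhf$cbeecdaadceahcgb  b
   15  ecdaadceahcgbebhf$cbe  e
   16  eecdaadceahcgbebhf$cb  b
   17  f$cbeecdaadceahcgbebh  h
   18  gbebhf$cbeecdaadceahc  c
   19  hcgbebhf$cbeecdaadcea  a
   20  hf$cbeecdaadceahcgbeb  b

fdaegce$edhcacbebhcab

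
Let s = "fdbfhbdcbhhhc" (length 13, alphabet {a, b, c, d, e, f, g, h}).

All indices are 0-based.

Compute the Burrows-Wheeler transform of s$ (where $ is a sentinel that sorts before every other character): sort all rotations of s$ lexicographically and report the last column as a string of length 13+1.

chdchdfb$bfhhb

rank  rotation        last
    0  $fdbfhbdcbhhhc  c
    1  bdcbhhhc$fdbfh  h
    2  bfhbdcbhhhc$fd  d
    3  bhhhc$fdbfhbdc  c
    4  c$fdbfhbdcbhhh  h
    5  cbhhhc$fdbfhbd  d
    6  dbfhbdcbhhhc$f  f
    7  dcbhhhc$fdbfhb  b
    8  fdbfhbdcbhhhc$  $
    9  fhbdcbhhhc$fdb  b
   10  hbdcbhhhc$fdbf  f
   11  hc$fdbfhbdcbhh  h
   12  hhc$fdbfhbdcbh  h
   13  hhhc$fdbfhbdcb  b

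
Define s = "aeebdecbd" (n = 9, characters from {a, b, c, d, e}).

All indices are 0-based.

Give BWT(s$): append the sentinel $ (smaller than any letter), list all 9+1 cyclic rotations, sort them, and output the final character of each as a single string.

rank  rotation    last
    0  $aeebdecbd  d
    1  aeebdecbd$  $
    2  bd$aeebdec  c
    3  bdecbd$aee  e
    4  cbd$aeebde  e
    5  d$aeebdecb  b
    6  decbd$aeeb  b
    7  ebdecbd$ae  e
    8  ecbd$aeebd  d
    9  eebdecbd$a  a

d$ceebbeda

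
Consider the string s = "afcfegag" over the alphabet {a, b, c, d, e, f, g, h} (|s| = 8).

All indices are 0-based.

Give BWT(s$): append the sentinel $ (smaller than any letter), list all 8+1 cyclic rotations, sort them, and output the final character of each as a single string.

rank  rotation   last
    0  $afcfegag  g
    1  afcfegag$  $
    2  ag$afcfeg  g
    3  cfegag$af  f
    4  egag$afcf  f
    5  fcfegag$a  a
    6  fegag$afc  c
    7  g$afcfega  a
    8  gag$afcfe  e

g$gffacae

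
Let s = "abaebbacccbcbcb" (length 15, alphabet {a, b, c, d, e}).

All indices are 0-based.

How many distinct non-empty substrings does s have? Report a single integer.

101

rank | idx | suffix
   0 |   0 | abaebbacccbcbcb
   1 |   6 | acccbcbcb
   2 |   2 | aebbacccbcbcb
   3 |  14 | b
   4 |   5 | bacccbcbcb
   5 |   1 | baebbacccbcbcb
   6 |   4 | bbacccbcbcb
   7 |  12 | bcb
   8 |  10 | bcbcb
   9 |  13 | cb
  10 |  11 | cbcb
  11 |   9 | cbcbcb
  12 |   8 | ccbcbcb
  13 |   7 | cccbcbcb
  14 |   3 | ebbacccbcbcb

SA = [0, 6, 2, 14, 5, 1, 4, 12, 10, 13, 11, 9, 8, 7, 3]
i: (SA[i-1],SA[i]) lcp shared
  1: (0,6) 1 'a'
  2: (6,2) 1 'a'
  3: (2,14) 0 ''
  4: (14,5) 1 'b'
  5: (5,1) 2 'ba'
  6: (1,4) 1 'b'
  7: (4,12) 1 'b'
  8: (12,10) 3 'bcb'
  9: (10,13) 0 ''
  10: (13,11) 2 'cb'
  11: (11,9) 4 'cbcb'
  12: (9,8) 1 'c'
  13: (8,7) 2 'cc'
  14: (7,3) 0 ''

n(n+1)/2 = 15·16/2 = 120
Σ LCP = 0 + 1 + 1 + 0 + 1 + 2 + 1 + 1 + 3 + 0 + 2 + 4 + 1 + 2 + 0 = 19
distinct = 120 − 19 = 101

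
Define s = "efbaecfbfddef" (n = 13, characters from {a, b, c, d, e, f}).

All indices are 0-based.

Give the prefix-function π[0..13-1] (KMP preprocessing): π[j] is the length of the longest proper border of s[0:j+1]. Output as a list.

[0, 0, 0, 0, 1, 0, 0, 0, 0, 0, 0, 1, 2]

π[0] = 0
j=1 s[j]='f': π[1]=0 (border '')
j=2 s[j]='b': π[2]=0 (border '')
j=3 s[j]='a': π[3]=0 (border '')
j=4 s[j]='e': π[4]=1 (border 'e')
j=5 s[j]='c': k: 1→0; π[5]=0 (border '')
j=6 s[j]='f': π[6]=0 (border '')
j=7 s[j]='b': π[7]=0 (border '')
j=8 s[j]='f': π[8]=0 (border '')
j=9 s[j]='d': π[9]=0 (border '')
j=10 s[j]='d': π[10]=0 (border '')
j=11 s[j]='e': π[11]=1 (border 'e')
j=12 s[j]='f': π[12]=2 (border 'ef')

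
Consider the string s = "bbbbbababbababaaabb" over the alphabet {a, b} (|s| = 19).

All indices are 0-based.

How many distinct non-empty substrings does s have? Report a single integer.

142

rank→(start, suffix):
  0 → (14, 'aaabb')
  1 → (15, 'aabb')
  2 → (12, 'abaaabb')
  3 → (10, 'ababaaabb')
  4 → (5, 'ababbababaaabb')
  5 → (16, 'abb')
  6 → (7, 'abbababaaabb')
  7 → (18, 'b')
  8 → (13, 'baaabb')
  9 → (11, 'babaaabb')
  10 → (9, 'bababaaabb')
  11 → (4, 'bababbababaaabb')
  12 → (6, 'babbababaaabb')
  13 → (17, 'bb')
  14 → (8, 'bbababaaabb')
  15 → (3, 'bbababbababaaabb')
  16 → (2, 'bbbababbababaaabb')
  17 → (1, 'bbbbababbababaaabb')
  18 → (0, 'bbbbbababbababaaabb')

SA = [14, 15, 12, 10, 5, 16, 7, 18, 13, 11, 9, 4, 6, 17, 8, 3, 2, 1, 0]
i: (SA[i-1],SA[i]) lcp shared
  1: (14,15) 2 'aa'
  2: (15,12) 1 'a'
  3: (12,10) 3 'aba'
  4: (10,5) 4 'abab'
  5: (5,16) 2 'ab'
  6: (16,7) 3 'abb'
  7: (7,18) 0 ''
  8: (18,13) 1 'b'
  9: (13,11) 2 'ba'
  10: (11,9) 4 'baba'
  11: (9,4) 5 'babab'
  12: (4,6) 3 'bab'
  13: (6,17) 1 'b'
  14: (17,8) 2 'bb'
  15: (8,3) 6 'bbabab'
  16: (3,2) 2 'bb'
  17: (2,1) 3 'bbb'
  18: (1,0) 4 'bbbb'

n(n+1)/2 = 19·20/2 = 190
Σ LCP = 0 + 2 + 1 + 3 + 4 + 2 + 3 + 0 + 1 + 2 + 4 + 5 + 3 + 1 + 2 + 6 + 2 + 3 + 4 = 48
distinct = 190 − 48 = 142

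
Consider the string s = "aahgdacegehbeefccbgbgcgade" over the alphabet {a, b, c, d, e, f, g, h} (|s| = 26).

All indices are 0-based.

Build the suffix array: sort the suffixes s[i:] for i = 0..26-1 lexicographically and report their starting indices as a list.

[0, 5, 23, 1, 11, 17, 19, 16, 15, 6, 21, 4, 24, 25, 12, 13, 7, 9, 14, 22, 18, 20, 3, 8, 10, 2]

rank | idx | suffix
   0 |   0 | aahgdacegehbeefccbgbgcgade
   1 |   5 | acegehbeefccbgbgcgade
   2 |  23 | ade
   3 |   1 | ahgdacegehbeefccbgbgcgade
   4 |  11 | beefccbgbgcgade
   5 |  17 | bgbgcgade
   6 |  19 | bgcgade
   7 |  16 | cbgbgcgade
   8 |  15 | ccbgbgcgade
   9 |   6 | cegehbeefccbgbgcgade
  10 |  21 | cgade
  11 |   4 | dacegehbeefccbgbgcgade
  12 |  24 | de
  13 |  25 | e
  14 |  12 | eefccbgbgcgade
  15 |  13 | efccbgbgcgade
  16 |   7 | egehbeefccbgbgcgade
  17 |   9 | ehbeefccbgbgcgade
  18 |  14 | fccbgbgcgade
  19 |  22 | gade
  20 |  18 | gbgcgade
  21 |  20 | gcgade
  22 |   3 | gdacegehbeefccbgbgcgade
  23 |   8 | gehbeefccbgbgcgade
  24 |  10 | hbeefccbgbgcgade
  25 |   2 | hgdacegehbeefccbgbgcgade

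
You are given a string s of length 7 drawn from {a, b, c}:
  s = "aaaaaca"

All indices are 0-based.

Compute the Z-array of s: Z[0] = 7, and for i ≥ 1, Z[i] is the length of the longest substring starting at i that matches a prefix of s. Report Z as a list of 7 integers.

Z[0]=7
i=1: outside box; Z[1]=4 scan→box=[1,5)
i=2: min(r-i=3, Z[1]=4)=3; Z[2]=3
i=3: min(r-i=2, Z[2]=3)=2; Z[3]=2
i=4: min(r-i=1, Z[3]=2)=1; Z[4]=1
i=5: outside box; Z[5]=0
i=6: outside box; Z[6]=1 scan→box=[6,7)

[7, 4, 3, 2, 1, 0, 1]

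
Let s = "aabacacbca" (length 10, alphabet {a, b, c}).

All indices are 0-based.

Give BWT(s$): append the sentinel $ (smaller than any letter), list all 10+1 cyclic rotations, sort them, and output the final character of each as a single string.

rank  rotation     last
    0  $aabacacbca  a
    1  a$aabacacbc  c
    2  aabacacbca$  $
    3  abacacbca$a  a
    4  acacbca$aab  b
    5  acbca$aabac  c
    6  bacacbca$aa  a
    7  bca$aabacac  c
    8  ca$aabacacb  b
    9  cacbca$aaba  a
   10  cbca$aabaca  a

ac$abcacbaa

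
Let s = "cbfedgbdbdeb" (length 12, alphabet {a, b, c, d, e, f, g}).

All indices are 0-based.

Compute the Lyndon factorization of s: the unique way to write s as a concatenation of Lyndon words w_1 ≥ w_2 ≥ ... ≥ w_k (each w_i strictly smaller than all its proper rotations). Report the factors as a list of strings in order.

emit factor 1: 'c' (i=0, period=1)
emit factor 2: 'bfedg' (i=1, period=5)
emit factor 3: 'bdbde' (i=6, period=5)
emit factor 4: 'b' (i=11, period=1)

["c", "bfedg", "bdbde", "b"]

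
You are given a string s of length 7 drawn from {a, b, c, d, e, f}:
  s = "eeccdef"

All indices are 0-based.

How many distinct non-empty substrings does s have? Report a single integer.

rank→(start, suffix):
  0 → (2, 'ccdef')
  1 → (3, 'cdef')
  2 → (4, 'def')
  3 → (1, 'eccdef')
  4 → (0, 'eeccdef')
  5 → (5, 'ef')
  6 → (6, 'f')

SA = [2, 3, 4, 1, 0, 5, 6]
rank  pair      lcp
   1  s[2:],s[3:]  1  'c'
   2  s[3:],s[4:]  0  ''
   3  s[4:],s[1:]  0  ''
   4  s[1:],s[0:]  1  'e'
   5  s[0:],s[5:]  1  'e'
   6  s[5:],s[6:]  0  ''

n(n+1)/2 = 7·8/2 = 28
Σ LCP = 0 + 1 + 0 + 0 + 1 + 1 + 0 = 3
distinct = 28 − 3 = 25

25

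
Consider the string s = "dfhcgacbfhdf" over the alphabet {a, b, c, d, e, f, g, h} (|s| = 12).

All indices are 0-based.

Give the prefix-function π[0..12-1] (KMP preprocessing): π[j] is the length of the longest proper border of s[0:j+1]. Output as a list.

[0, 0, 0, 0, 0, 0, 0, 0, 0, 0, 1, 2]

π[0] = 0
j=1 s[j]='f': π[1]=0 (border '')
j=2 s[j]='h': π[2]=0 (border '')
j=3 s[j]='c': π[3]=0 (border '')
j=4 s[j]='g': π[4]=0 (border '')
j=5 s[j]='a': π[5]=0 (border '')
j=6 s[j]='c': π[6]=0 (border '')
j=7 s[j]='b': π[7]=0 (border '')
j=8 s[j]='f': π[8]=0 (border '')
j=9 s[j]='h': π[9]=0 (border '')
j=10 s[j]='d': π[10]=1 (border 'd')
j=11 s[j]='f': π[11]=2 (border 'df')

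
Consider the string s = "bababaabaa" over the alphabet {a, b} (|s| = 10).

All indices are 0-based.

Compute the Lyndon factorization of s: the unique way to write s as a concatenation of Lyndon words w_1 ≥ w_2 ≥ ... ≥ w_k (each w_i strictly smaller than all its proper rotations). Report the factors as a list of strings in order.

emit factor 1: 'b' (i=0, period=1)
emit factor 2: 'ab' (i=1, period=2)
emit factor 3: 'ab' (i=3, period=2)
emit factor 4: 'aab' (i=5, period=3)
emit factor 5: 'a' (i=8, period=1)
emit factor 6: 'a' (i=9, period=1)

["b", "ab", "ab", "aab", "a", "a"]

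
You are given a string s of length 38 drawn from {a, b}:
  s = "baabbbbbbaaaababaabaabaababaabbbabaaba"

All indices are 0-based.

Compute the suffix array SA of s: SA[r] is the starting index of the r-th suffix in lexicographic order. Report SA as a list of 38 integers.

[37, 9, 10, 34, 16, 19, 11, 22, 27, 1, 35, 32, 14, 17, 20, 25, 12, 23, 28, 2, 36, 8, 33, 15, 18, 21, 26, 0, 31, 13, 24, 7, 30, 6, 29, 5, 4, 3]

rank→(start, suffix):
  0 → (37, 'a')
  1 → (9, 'aaaababaabaabaababaabbbabaaba')
  2 → (10, 'aaababaabaabaababaabbbabaaba')
  3 → (34, 'aaba')
  4 → (16, 'aabaabaababaabbbabaaba')
  5 → (19, 'aabaababaabbbabaaba')
  6 → (11, 'aababaabaabaababaabbbabaaba')
  7 → (22, 'aababaabbbabaaba')
  8 → (27, 'aabbbabaaba')
  9 → (1, 'aabbbbbbaaaababaabaabaababaabbbabaaba')
  10 → (35, 'aba')
  11 → (32, 'abaaba')
  12 → (14, 'abaabaabaababaabbbabaaba')
  13 → (17, 'abaabaababaabbbabaaba')
  14 → (20, 'abaababaabbbabaaba')
  15 → (25, 'abaabbbabaaba')
  16 → (12, 'ababaabaabaababaabbbabaaba')
  17 → (23, 'ababaabbbabaaba')
  18 → (28, 'abbbabaaba')
  19 → (2, 'abbbbbbaaaababaabaabaababaabbbabaaba')
  20 → (36, 'ba')
  21 → (8, 'baaaababaabaabaababaabbbabaaba')
  22 → (33, 'baaba')
  23 → (15, 'baabaabaababaabbbabaaba')
  24 → (18, 'baabaababaabbbabaaba')
  25 → (21, 'baababaabbbabaaba')
  26 → (26, 'baabbbabaaba')
  27 → (0, 'baabbbbbbaaaababaabaabaababaabbbabaaba')
  28 → (31, 'babaaba')
  29 → (13, 'babaabaabaababaabbbabaaba')
  30 → (24, 'babaabbbabaaba')
  31 → (7, 'bbaaaababaabaabaababaabbbabaaba')
  32 → (30, 'bbabaaba')
  33 → (6, 'bbbaaaababaabaabaababaabbbabaaba')
  34 → (29, 'bbbabaaba')
  35 → (5, 'bbbbaaaababaabaabaababaabbbabaaba')
  36 → (4, 'bbbbbaaaababaabaabaababaabbbabaaba')
  37 → (3, 'bbbbbbaaaababaabaabaababaabbbabaaba')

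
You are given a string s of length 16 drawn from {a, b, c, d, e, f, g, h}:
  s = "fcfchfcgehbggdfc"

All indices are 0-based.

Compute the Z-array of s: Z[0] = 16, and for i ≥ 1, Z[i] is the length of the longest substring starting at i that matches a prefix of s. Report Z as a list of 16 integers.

Z[0]=16
i=1: outside box; Z[1]=0
i=2: outside box; Z[2]=2 extend→box=[2,4)
i=3: min(r-i=1, Z[1]=0)=0; Z[3]=0
i=4: outside box; Z[4]=0
i=5: outside box; Z[5]=2 extend→box=[5,7)
i=6: min(r-i=1, Z[1]=0)=0; Z[6]=0
i=7: outside box; Z[7]=0
i=8: outside box; Z[8]=0
i=9: outside box; Z[9]=0
i=10: outside box; Z[10]=0
i=11: outside box; Z[11]=0
i=12: outside box; Z[12]=0
i=13: outside box; Z[13]=0
i=14: outside box; Z[14]=2 extend→box=[14,16)
i=15: min(r-i=1, Z[1]=0)=0; Z[15]=0

[16, 0, 2, 0, 0, 2, 0, 0, 0, 0, 0, 0, 0, 0, 2, 0]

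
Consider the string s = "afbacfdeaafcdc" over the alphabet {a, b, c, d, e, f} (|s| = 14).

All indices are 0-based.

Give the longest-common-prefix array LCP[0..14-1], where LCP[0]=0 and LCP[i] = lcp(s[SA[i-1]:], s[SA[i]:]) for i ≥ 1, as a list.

rank | idx | suffix
   0 |   8 | aafcdc
   1 |   3 | acfdeaafcdc
   2 |   0 | afbacfdeaafcdc
   3 |   9 | afcdc
   4 |   2 | bacfdeaafcdc
   5 |  13 | c
   6 |  11 | cdc
   7 |   4 | cfdeaafcdc
   8 |  12 | dc
   9 |   6 | deaafcdc
  10 |   7 | eaafcdc
  11 |   1 | fbacfdeaafcdc
  12 |  10 | fcdc
  13 |   5 | fdeaafcdc

SA = [8, 3, 0, 9, 2, 13, 11, 4, 12, 6, 7, 1, 10, 5]
rank  pair      lcp
   1  s[8:],s[3:]  1  'a'
   2  s[3:],s[0:]  1  'a'
   3  s[0:],s[9:]  2  'af'
   4  s[9:],s[2:]  0  ''
   5  s[2:],s[13:]  0  ''
   6  s[13:],s[11:]  1  'c'
   7  s[11:],s[4:]  1  'c'
   8  s[4:],s[12:]  0  ''
   9  s[12:],s[6:]  1  'd'
  10  s[6:],s[7:]  0  ''
  11  s[7:],s[1:]  0  ''
  12  s[1:],s[10:]  1  'f'
  13  s[10:],s[5:]  1  'f'

[0, 1, 1, 2, 0, 0, 1, 1, 0, 1, 0, 0, 1, 1]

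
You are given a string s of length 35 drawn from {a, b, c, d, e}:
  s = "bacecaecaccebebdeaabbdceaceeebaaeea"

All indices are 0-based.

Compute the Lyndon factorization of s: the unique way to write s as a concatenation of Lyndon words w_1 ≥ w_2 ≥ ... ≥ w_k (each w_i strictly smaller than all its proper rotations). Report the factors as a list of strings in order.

emit factor 1: 'b' (i=0, period=1)
emit factor 2: 'acecaec' (i=1, period=7)
emit factor 3: 'accebebde' (i=8, period=9)
emit factor 4: 'aabbdceaceeebaaee' (i=17, period=17)
emit factor 5: 'a' (i=34, period=1)

["b", "acecaec", "accebebde", "aabbdceaceeebaaee", "a"]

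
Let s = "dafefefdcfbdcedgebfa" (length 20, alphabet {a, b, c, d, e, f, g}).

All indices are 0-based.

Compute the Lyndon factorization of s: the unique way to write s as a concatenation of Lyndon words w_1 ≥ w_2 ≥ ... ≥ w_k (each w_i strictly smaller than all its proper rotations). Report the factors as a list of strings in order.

["d", "afefefdcfbdcedgebf", "a"]

emit factor 1: 'd' (i=0, period=1)
emit factor 2: 'afefefdcfbdcedgebf' (i=1, period=18)
emit factor 3: 'a' (i=19, period=1)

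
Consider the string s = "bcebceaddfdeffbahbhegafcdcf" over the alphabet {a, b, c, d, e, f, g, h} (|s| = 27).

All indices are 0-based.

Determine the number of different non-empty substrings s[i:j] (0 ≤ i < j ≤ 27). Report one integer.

rank→(start, suffix):
  0 → (6, 'addfdeffbahbhegafcdcf')
  1 → (21, 'afcdcf')
  2 → (15, 'ahbhegafcdcf')
  3 → (14, 'bahbhegafcdcf')
  4 → (3, 'bceaddfdeffbahbhegafcdcf')
  5 → (0, 'bcebceaddfdeffbahbhegafcdcf')
  6 → (17, 'bhegafcdcf')
  7 → (23, 'cdcf')
  8 → (4, 'ceaddfdeffbahbhegafcdcf')
  9 → (1, 'cebceaddfdeffbahbhegafcdcf')
  10 → (25, 'cf')
  11 → (24, 'dcf')
  12 → (7, 'ddfdeffbahbhegafcdcf')
  13 → (10, 'deffbahbhegafcdcf')
  14 → (8, 'dfdeffbahbhegafcdcf')
  15 → (5, 'eaddfdeffbahbhegafcdcf')
  16 → (2, 'ebceaddfdeffbahbhegafcdcf')
  17 → (11, 'effbahbhegafcdcf')
  18 → (19, 'egafcdcf')
  19 → (26, 'f')
  20 → (13, 'fbahbhegafcdcf')
  21 → (22, 'fcdcf')
  22 → (9, 'fdeffbahbhegafcdcf')
  23 → (12, 'ffbahbhegafcdcf')
  24 → (20, 'gafcdcf')
  25 → (16, 'hbhegafcdcf')
  26 → (18, 'hegafcdcf')

SA = [6, 21, 15, 14, 3, 0, 17, 23, 4, 1, 25, 24, 7, 10, 8, 5, 2, 11, 19, 26, 13, 22, 9, 12, 20, 16, 18]
i: (SA[i-1],SA[i]) lcp shared
  1: (6,21) 1 'a'
  2: (21,15) 1 'a'
  3: (15,14) 0 ''
  4: (14,3) 1 'b'
  5: (3,0) 3 'bce'
  6: (0,17) 1 'b'
  7: (17,23) 0 ''
  8: (23,4) 1 'c'
  9: (4,1) 2 'ce'
  10: (1,25) 1 'c'
  11: (25,24) 0 ''
  12: (24,7) 1 'd'
  13: (7,10) 1 'd'
  14: (10,8) 1 'd'
  15: (8,5) 0 ''
  16: (5,2) 1 'e'
  17: (2,11) 1 'e'
  18: (11,19) 1 'e'
  19: (19,26) 0 ''
  20: (26,13) 1 'f'
  21: (13,22) 1 'f'
  22: (22,9) 1 'f'
  23: (9,12) 1 'f'
  24: (12,20) 0 ''
  25: (20,16) 0 ''
  26: (16,18) 1 'h'

n(n+1)/2 = 27·28/2 = 378
Σ LCP = 0 + 1 + 1 + 0 + 1 + 3 + 1 + 0 + 1 + 2 + 1 + 0 + 1 + 1 + 1 + 0 + 1 + 1 + 1 + 0 + 1 + 1 + 1 + 1 + 0 + 0 + 1 = 22
distinct = 378 − 22 = 356

356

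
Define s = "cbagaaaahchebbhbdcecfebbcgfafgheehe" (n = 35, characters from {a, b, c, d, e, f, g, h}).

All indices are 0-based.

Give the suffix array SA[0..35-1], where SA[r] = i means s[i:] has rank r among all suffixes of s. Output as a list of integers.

[4, 5, 6, 27, 2, 7, 1, 22, 12, 23, 15, 13, 0, 17, 19, 24, 9, 16, 34, 21, 11, 18, 31, 32, 26, 20, 28, 3, 25, 29, 14, 8, 33, 10, 30]

rank | idx | suffix
   0 |   4 | aaaahchebbhbdcecfebbcgfafgheehe
   1 |   5 | aaahchebbhbdcecfebbcgfafgheehe
   2 |   6 | aahchebbhbdcecfebbcgfafgheehe
   3 |  27 | afgheehe
   4 |   2 | agaaaahchebbhbdcecfebbcgfafgheehe
   5 |   7 | ahchebbhbdcecfebbcgfafgheehe
   6 |   1 | bagaaaahchebbhbdcecfebbcgfafgheehe
   7 |  22 | bbcgfafgheehe
   8 |  12 | bbhbdcecfebbcgfafgheehe
   9 |  23 | bcgfafgheehe
  10 |  15 | bdcecfebbcgfafgheehe
  11 |  13 | bhbdcecfebbcgfafgheehe
  12 |   0 | cbagaaaahchebbhbdcecfebbcgfafgheehe
  13 |  17 | cecfebbcgfafgheehe
  14 |  19 | cfebbcgfafgheehe
  15 |  24 | cgfafgheehe
  16 |   9 | chebbhbdcecfebbcgfafgheehe
  17 |  16 | dcecfebbcgfafgheehe
  18 |  34 | e
  19 |  21 | ebbcgfafgheehe
  20 |  11 | ebbhbdcecfebbcgfafgheehe
  21 |  18 | ecfebbcgfafgheehe
  22 |  31 | eehe
  23 |  32 | ehe
  24 |  26 | fafgheehe
  25 |  20 | febbcgfafgheehe
  26 |  28 | fgheehe
  27 |   3 | gaaaahchebbhbdcecfebbcgfafgheehe
  28 |  25 | gfafgheehe
  29 |  29 | gheehe
  30 |  14 | hbdcecfebbcgfafgheehe
  31 |   8 | hchebbhbdcecfebbcgfafgheehe
  32 |  33 | he
  33 |  10 | hebbhbdcecfebbcgfafgheehe
  34 |  30 | heehe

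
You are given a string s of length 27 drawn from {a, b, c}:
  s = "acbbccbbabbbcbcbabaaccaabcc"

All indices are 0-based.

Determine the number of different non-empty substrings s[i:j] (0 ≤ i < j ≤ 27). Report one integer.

332

rank→(start, suffix):
  0 → (22, 'aabcc')
  1 → (18, 'aaccaabcc')
  2 → (16, 'abaaccaabcc')
  3 → (8, 'abbbcbcbabaaccaabcc')
  4 → (23, 'abcc')
  5 → (0, 'acbbccbbabbbcbcbabaaccaabcc')
  6 → (19, 'accaabcc')
  7 → (17, 'baaccaabcc')
  8 → (15, 'babaaccaabcc')
  9 → (7, 'babbbcbcbabaaccaabcc')
  10 → (6, 'bbabbbcbcbabaaccaabcc')
  11 → (9, 'bbbcbcbabaaccaabcc')
  12 → (10, 'bbcbcbabaaccaabcc')
  13 → (2, 'bbccbbabbbcbcbabaaccaabcc')
  14 → (13, 'bcbabaaccaabcc')
  15 → (11, 'bcbcbabaaccaabcc')
  16 → (24, 'bcc')
  17 → (3, 'bccbbabbbcbcbabaaccaabcc')
  18 → (26, 'c')
  19 → (21, 'caabcc')
  20 → (14, 'cbabaaccaabcc')
  21 → (5, 'cbbabbbcbcbabaaccaabcc')
  22 → (1, 'cbbccbbabbbcbcbabaaccaabcc')
  23 → (12, 'cbcbabaaccaabcc')
  24 → (25, 'cc')
  25 → (20, 'ccaabcc')
  26 → (4, 'ccbbabbbcbcbabaaccaabcc')

SA = [22, 18, 16, 8, 23, 0, 19, 17, 15, 7, 6, 9, 10, 2, 13, 11, 24, 3, 26, 21, 14, 5, 1, 12, 25, 20, 4]
rank  pair      lcp
   1  s[22:],s[18:]  2  'aa'
   2  s[18:],s[16:]  1  'a'
   3  s[16:],s[8:]  2  'ab'
   4  s[8:],s[23:]  2  'ab'
   5  s[23:],s[0:]  1  'a'
   6  s[0:],s[19:]  2  'ac'
   7  s[19:],s[17:]  0  ''
   8  s[17:],s[15:]  2  'ba'
   9  s[15:],s[7:]  3  'bab'
  10  s[7:],s[6:]  1  'b'
  11  s[6:],s[9:]  2  'bb'
  12  s[9:],s[10:]  2  'bb'
  13  s[10:],s[2:]  3  'bbc'
  14  s[2:],s[13:]  1  'b'
  15  s[13:],s[11:]  3  'bcb'
  16  s[11:],s[24:]  2  'bc'
  17  s[24:],s[3:]  3  'bcc'
  18  s[3:],s[26:]  0  ''
  19  s[26:],s[21:]  1  'c'
  20  s[21:],s[14:]  1  'c'
  21  s[14:],s[5:]  2  'cb'
  22  s[5:],s[1:]  3  'cbb'
  23  s[1:],s[12:]  2  'cb'
  24  s[12:],s[25:]  1  'c'
  25  s[25:],s[20:]  2  'cc'
  26  s[20:],s[4:]  2  'cc'

n(n+1)/2 = 27·28/2 = 378
Σ LCP = 0 + 2 + 1 + 2 + 2 + 1 + 2 + 0 + 2 + 3 + 1 + 2 + 2 + 3 + 1 + 3 + 2 + 3 + 0 + 1 + 1 + 2 + 3 + 2 + 1 + 2 + 2 = 46
distinct = 378 − 46 = 332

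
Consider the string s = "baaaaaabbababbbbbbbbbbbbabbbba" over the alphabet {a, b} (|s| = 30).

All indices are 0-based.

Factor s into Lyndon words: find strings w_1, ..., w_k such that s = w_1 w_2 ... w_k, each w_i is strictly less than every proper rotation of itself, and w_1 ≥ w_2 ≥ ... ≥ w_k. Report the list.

emit factor 1: 'b' (i=0, period=1)
emit factor 2: 'aaaaaabbababbbbbbbbbbbbabbbb' (i=1, period=28)
emit factor 3: 'a' (i=29, period=1)

["b", "aaaaaabbababbbbbbbbbbbbabbbb", "a"]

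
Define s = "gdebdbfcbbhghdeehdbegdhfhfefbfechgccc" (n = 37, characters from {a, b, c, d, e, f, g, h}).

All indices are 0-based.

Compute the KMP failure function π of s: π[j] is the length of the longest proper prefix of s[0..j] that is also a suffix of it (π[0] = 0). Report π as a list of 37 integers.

π[0] = 0
j=1 s[j]='d': π[1]=0 (border '')
j=2 s[j]='e': π[2]=0 (border '')
j=3 s[j]='b': π[3]=0 (border '')
j=4 s[j]='d': π[4]=0 (border '')
j=5 s[j]='b': π[5]=0 (border '')
j=6 s[j]='f': π[6]=0 (border '')
j=7 s[j]='c': π[7]=0 (border '')
j=8 s[j]='b': π[8]=0 (border '')
j=9 s[j]='b': π[9]=0 (border '')
j=10 s[j]='h': π[10]=0 (border '')
j=11 s[j]='g': π[11]=1 (border 'g')
j=12 s[j]='h': k: 1→0; π[12]=0 (border '')
j=13 s[j]='d': π[13]=0 (border '')
j=14 s[j]='e': π[14]=0 (border '')
j=15 s[j]='e': π[15]=0 (border '')
j=16 s[j]='h': π[16]=0 (border '')
j=17 s[j]='d': π[17]=0 (border '')
j=18 s[j]='b': π[18]=0 (border '')
j=19 s[j]='e': π[19]=0 (border '')
j=20 s[j]='g': π[20]=1 (border 'g')
j=21 s[j]='d': π[21]=2 (border 'gd')
j=22 s[j]='h': k: 2→0; π[22]=0 (border '')
j=23 s[j]='f': π[23]=0 (border '')
j=24 s[j]='h': π[24]=0 (border '')
j=25 s[j]='f': π[25]=0 (border '')
j=26 s[j]='e': π[26]=0 (border '')
j=27 s[j]='f': π[27]=0 (border '')
j=28 s[j]='b': π[28]=0 (border '')
j=29 s[j]='f': π[29]=0 (border '')
j=30 s[j]='e': π[30]=0 (border '')
j=31 s[j]='c': π[31]=0 (border '')
j=32 s[j]='h': π[32]=0 (border '')
j=33 s[j]='g': π[33]=1 (border 'g')
j=34 s[j]='c': k: 1→0; π[34]=0 (border '')
j=35 s[j]='c': π[35]=0 (border '')
j=36 s[j]='c': π[36]=0 (border '')

[0, 0, 0, 0, 0, 0, 0, 0, 0, 0, 0, 1, 0, 0, 0, 0, 0, 0, 0, 0, 1, 2, 0, 0, 0, 0, 0, 0, 0, 0, 0, 0, 0, 1, 0, 0, 0]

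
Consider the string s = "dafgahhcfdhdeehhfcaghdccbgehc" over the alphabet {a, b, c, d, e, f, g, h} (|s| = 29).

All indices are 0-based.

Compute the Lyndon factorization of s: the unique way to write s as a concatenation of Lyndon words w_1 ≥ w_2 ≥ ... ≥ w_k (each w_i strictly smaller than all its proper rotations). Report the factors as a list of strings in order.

["d", "afgahhcfdhdeehhfcaghdccbgehc"]

emit factor 1: 'd' (i=0, period=1)
emit factor 2: 'afgahhcfdhdeehhfcaghdccbgehc' (i=1, period=28)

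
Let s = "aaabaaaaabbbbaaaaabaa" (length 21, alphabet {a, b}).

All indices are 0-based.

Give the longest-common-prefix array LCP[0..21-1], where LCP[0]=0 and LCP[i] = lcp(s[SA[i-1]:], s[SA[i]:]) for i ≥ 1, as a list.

rank | idx | suffix
   0 |  20 | a
   1 |  19 | aa
   2 |  13 | aaaaabaa
   3 |   4 | aaaaabbbbaaaaabaa
   4 |  14 | aaaabaa
   5 |   5 | aaaabbbbaaaaabaa
   6 |  15 | aaabaa
   7 |   0 | aaabaaaaabbbbaaaaabaa
   8 |   6 | aaabbbbaaaaabaa
   9 |  16 | aabaa
  10 |   1 | aabaaaaabbbbaaaaabaa
  11 |   7 | aabbbbaaaaabaa
  12 |  17 | abaa
  13 |   2 | abaaaaabbbbaaaaabaa
  14 |   8 | abbbbaaaaabaa
  15 |  18 | baa
  16 |  12 | baaaaabaa
  17 |   3 | baaaaabbbbaaaaabaa
  18 |  11 | bbaaaaabaa
  19 |  10 | bbbaaaaabaa
  20 |   9 | bbbbaaaaabaa

SA = [20, 19, 13, 4, 14, 5, 15, 0, 6, 16, 1, 7, 17, 2, 8, 18, 12, 3, 11, 10, 9]
[i] adj suffixes → lcp
  [1] 20/19 → 1 ('a')
  [2] 19/13 → 2 ('aa')
  [3] 13/4 → 6 ('aaaaab')
  [4] 4/14 → 4 ('aaaa')
  [5] 14/5 → 5 ('aaaab')
  [6] 5/15 → 3 ('aaa')
  [7] 15/0 → 6 ('aaabaa')
  [8] 0/6 → 4 ('aaab')
  [9] 6/16 → 2 ('aa')
  [10] 16/1 → 5 ('aabaa')
  [11] 1/7 → 3 ('aab')
  [12] 7/17 → 1 ('a')
  [13] 17/2 → 4 ('abaa')
  [14] 2/8 → 2 ('ab')
  [15] 8/18 → 0 ('')
  [16] 18/12 → 3 ('baa')
  [17] 12/3 → 7 ('baaaaab')
  [18] 3/11 → 1 ('b')
  [19] 11/10 → 2 ('bb')
  [20] 10/9 → 3 ('bbb')

[0, 1, 2, 6, 4, 5, 3, 6, 4, 2, 5, 3, 1, 4, 2, 0, 3, 7, 1, 2, 3]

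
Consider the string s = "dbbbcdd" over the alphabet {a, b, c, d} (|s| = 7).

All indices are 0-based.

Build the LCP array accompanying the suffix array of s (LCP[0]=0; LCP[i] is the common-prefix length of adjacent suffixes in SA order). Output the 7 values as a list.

[0, 2, 1, 0, 0, 1, 1]

rank→(start, suffix):
  0 → (1, 'bbbcdd')
  1 → (2, 'bbcdd')
  2 → (3, 'bcdd')
  3 → (4, 'cdd')
  4 → (6, 'd')
  5 → (0, 'dbbbcdd')
  6 → (5, 'dd')

SA = [1, 2, 3, 4, 6, 0, 5]
i: (SA[i-1],SA[i]) lcp shared
  1: (1,2) 2 'bb'
  2: (2,3) 1 'b'
  3: (3,4) 0 ''
  4: (4,6) 0 ''
  5: (6,0) 1 'd'
  6: (0,5) 1 'd'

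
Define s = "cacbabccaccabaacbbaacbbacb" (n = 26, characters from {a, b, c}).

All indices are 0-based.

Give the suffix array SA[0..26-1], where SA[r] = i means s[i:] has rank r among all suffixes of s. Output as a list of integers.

rank→(start, suffix):
  0 → (13, 'aacbbaacbbacb')
  1 → (18, 'aacbbacb')
  2 → (11, 'abaacbbaacbbacb')
  3 → (4, 'abccaccabaacbbaacbbacb')
  4 → (23, 'acb')
  5 → (1, 'acbabccaccabaacbbaacbbacb')
  6 → (14, 'acbbaacbbacb')
  7 → (19, 'acbbacb')
  8 → (8, 'accabaacbbaacbbacb')
  9 → (25, 'b')
  10 → (12, 'baacbbaacbbacb')
  11 → (17, 'baacbbacb')
  12 → (3, 'babccaccabaacbbaacbbacb')
  13 → (22, 'bacb')
  14 → (16, 'bbaacbbacb')
  15 → (21, 'bbacb')
  16 → (5, 'bccaccabaacbbaacbbacb')
  17 → (10, 'cabaacbbaacbbacb')
  18 → (0, 'cacbabccaccabaacbbaacbbacb')
  19 → (7, 'caccabaacbbaacbbacb')
  20 → (24, 'cb')
  21 → (2, 'cbabccaccabaacbbaacbbacb')
  22 → (15, 'cbbaacbbacb')
  23 → (20, 'cbbacb')
  24 → (9, 'ccabaacbbaacbbacb')
  25 → (6, 'ccaccabaacbbaacbbacb')

[13, 18, 11, 4, 23, 1, 14, 19, 8, 25, 12, 17, 3, 22, 16, 21, 5, 10, 0, 7, 24, 2, 15, 20, 9, 6]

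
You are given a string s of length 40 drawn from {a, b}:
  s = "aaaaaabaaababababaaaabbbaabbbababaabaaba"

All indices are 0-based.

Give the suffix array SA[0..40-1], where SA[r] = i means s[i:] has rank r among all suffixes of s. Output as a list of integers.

rank→(start, suffix):
  0 → (39, 'a')
  1 → (0, 'aaaaaabaaababababaaaabbbaabbbababaabaaba')
  2 → (1, 'aaaaabaaababababaaaabbbaabbbababaabaaba')
  3 → (2, 'aaaabaaababababaaaabbbaabbbababaabaaba')
  4 → (17, 'aaaabbbaabbbababaabaaba')
  5 → (3, 'aaabaaababababaaaabbbaabbbababaabaaba')
  6 → (7, 'aaababababaaaabbbaabbbababaabaaba')
  7 → (18, 'aaabbbaabbbababaabaaba')
  8 → (36, 'aaba')
  9 → (4, 'aabaaababababaaaabbbaabbbababaabaaba')
  10 → (33, 'aabaaba')
  11 → (8, 'aababababaaaabbbaabbbababaabaaba')
  12 → (19, 'aabbbaabbbababaabaaba')
  13 → (24, 'aabbbababaabaaba')
  14 → (37, 'aba')
  15 → (15, 'abaaaabbbaabbbababaabaaba')
  16 → (5, 'abaaababababaaaabbbaabbbababaabaaba')
  17 → (34, 'abaaba')
  18 → (31, 'abaabaaba')
  19 → (13, 'ababaaaabbbaabbbababaabaaba')
  20 → (29, 'ababaabaaba')
  21 → (11, 'abababaaaabbbaabbbababaabaaba')
  22 → (9, 'ababababaaaabbbaabbbababaabaaba')
  23 → (20, 'abbbaabbbababaabaaba')
  24 → (25, 'abbbababaabaaba')
  25 → (38, 'ba')
  26 → (16, 'baaaabbbaabbbababaabaaba')
  27 → (6, 'baaababababaaaabbbaabbbababaabaaba')
  28 → (35, 'baaba')
  29 → (32, 'baabaaba')
  30 → (23, 'baabbbababaabaaba')
  31 → (14, 'babaaaabbbaabbbababaabaaba')
  32 → (30, 'babaabaaba')
  33 → (12, 'bababaaaabbbaabbbababaabaaba')
  34 → (28, 'bababaabaaba')
  35 → (10, 'babababaaaabbbaabbbababaabaaba')
  36 → (22, 'bbaabbbababaabaaba')
  37 → (27, 'bbababaabaaba')
  38 → (21, 'bbbaabbbababaabaaba')
  39 → (26, 'bbbababaabaaba')

[39, 0, 1, 2, 17, 3, 7, 18, 36, 4, 33, 8, 19, 24, 37, 15, 5, 34, 31, 13, 29, 11, 9, 20, 25, 38, 16, 6, 35, 32, 23, 14, 30, 12, 28, 10, 22, 27, 21, 26]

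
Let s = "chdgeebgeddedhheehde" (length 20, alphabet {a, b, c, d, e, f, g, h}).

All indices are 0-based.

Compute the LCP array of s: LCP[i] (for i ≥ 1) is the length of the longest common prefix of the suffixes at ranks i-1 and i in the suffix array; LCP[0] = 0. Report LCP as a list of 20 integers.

[0, 0, 0, 1, 2, 1, 1, 0, 1, 1, 2, 1, 2, 1, 0, 2, 0, 2, 1, 1]

rank | idx | suffix
   0 |   6 | bgeddedhheehde
   1 |   0 | chdgeebgeddedhheehde
   2 |   9 | ddedhheehde
   3 |  18 | de
   4 |  10 | dedhheehde
   5 |   2 | dgeebgeddedhheehde
   6 |  12 | dhheehde
   7 |  19 | e
   8 |   5 | ebgeddedhheehde
   9 |   8 | eddedhheehde
  10 |  11 | edhheehde
  11 |   4 | eebgeddedhheehde
  12 |  15 | eehde
  13 |  16 | ehde
  14 |   7 | geddedhheehde
  15 |   3 | geebgeddedhheehde
  16 |  17 | hde
  17 |   1 | hdgeebgeddedhheehde
  18 |  14 | heehde
  19 |  13 | hheehde

SA = [6, 0, 9, 18, 10, 2, 12, 19, 5, 8, 11, 4, 15, 16, 7, 3, 17, 1, 14, 13]
rank  pair      lcp
   1  s[6:],s[0:]  0  ''
   2  s[0:],s[9:]  0  ''
   3  s[9:],s[18:]  1  'd'
   4  s[18:],s[10:]  2  'de'
   5  s[10:],s[2:]  1  'd'
   6  s[2:],s[12:]  1  'd'
   7  s[12:],s[19:]  0  ''
   8  s[19:],s[5:]  1  'e'
   9  s[5:],s[8:]  1  'e'
  10  s[8:],s[11:]  2  'ed'
  11  s[11:],s[4:]  1  'e'
  12  s[4:],s[15:]  2  'ee'
  13  s[15:],s[16:]  1  'e'
  14  s[16:],s[7:]  0  ''
  15  s[7:],s[3:]  2  'ge'
  16  s[3:],s[17:]  0  ''
  17  s[17:],s[1:]  2  'hd'
  18  s[1:],s[14:]  1  'h'
  19  s[14:],s[13:]  1  'h'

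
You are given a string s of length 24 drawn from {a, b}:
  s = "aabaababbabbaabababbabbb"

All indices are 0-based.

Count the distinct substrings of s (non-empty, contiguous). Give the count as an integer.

rank | idx | suffix
   0 |   0 | aabaababbabbaabababbabbb
   1 |  12 | aabababbabbb
   2 |   3 | aababbabbaabababbabbb
   3 |   1 | abaababbabbaabababbabbb
   4 |  13 | abababbabbb
   5 |   4 | ababbabbaabababbabbb
   6 |  15 | ababbabbb
   7 |   9 | abbaabababbabbb
   8 |   6 | abbabbaabababbabbb
   9 |  17 | abbabbb
  10 |  20 | abbb
  11 |  23 | b
  12 |  11 | baabababbabbb
  13 |   2 | baababbabbaabababbabbb
  14 |  14 | bababbabbb
  15 |   8 | babbaabababbabbb
  16 |   5 | babbabbaabababbabbb
  17 |  16 | babbabbb
  18 |  19 | babbb
  19 |  22 | bb
  20 |  10 | bbaabababbabbb
  21 |   7 | bbabbaabababbabbb
  22 |  18 | bbabbb
  23 |  21 | bbb

SA = [0, 12, 3, 1, 13, 4, 15, 9, 6, 17, 20, 23, 11, 2, 14, 8, 5, 16, 19, 22, 10, 7, 18, 21]
rank  pair      lcp
   1  s[0:],s[12:]  4  'aaba'
   2  s[12:],s[3:]  5  'aabab'
   3  s[3:],s[1:]  1  'a'
   4  s[1:],s[13:]  3  'aba'
   5  s[13:],s[4:]  4  'abab'
   6  s[4:],s[15:]  8  'ababbabb'
   7  s[15:],s[9:]  2  'ab'
   8  s[9:],s[6:]  4  'abba'
   9  s[6:],s[17:]  6  'abbabb'
  10  s[17:],s[20:]  3  'abb'
  11  s[20:],s[23:]  0  ''
  12  s[23:],s[11:]  1  'b'
  13  s[11:],s[2:]  6  'baabab'
  14  s[2:],s[14:]  2  'ba'
  15  s[14:],s[8:]  3  'bab'
  16  s[8:],s[5:]  5  'babba'
  17  s[5:],s[16:]  7  'babbabb'
  18  s[16:],s[19:]  4  'babb'
  19  s[19:],s[22:]  1  'b'
  20  s[22:],s[10:]  2  'bb'
  21  s[10:],s[7:]  3  'bba'
  22  s[7:],s[18:]  5  'bbabb'
  23  s[18:],s[21:]  2  'bb'

n(n+1)/2 = 24·25/2 = 300
Σ LCP = 0 + 4 + 5 + 1 + 3 + 4 + 8 + 2 + 4 + 6 + 3 + 0 + 1 + 6 + 2 + 3 + 5 + 7 + 4 + 1 + 2 + 3 + 5 + 2 = 81
distinct = 300 − 81 = 219

219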